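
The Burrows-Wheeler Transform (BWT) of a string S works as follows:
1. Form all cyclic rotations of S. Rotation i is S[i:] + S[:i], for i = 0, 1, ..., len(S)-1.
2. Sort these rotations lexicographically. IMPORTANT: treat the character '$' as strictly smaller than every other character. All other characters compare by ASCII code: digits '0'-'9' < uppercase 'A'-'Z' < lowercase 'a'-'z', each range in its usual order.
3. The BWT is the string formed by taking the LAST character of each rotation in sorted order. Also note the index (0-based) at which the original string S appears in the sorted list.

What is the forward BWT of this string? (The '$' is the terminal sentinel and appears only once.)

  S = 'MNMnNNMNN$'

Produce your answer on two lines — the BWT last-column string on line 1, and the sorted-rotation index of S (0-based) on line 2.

Answer: N$NNNNMMnM
1

Derivation:
All 10 rotations (rotation i = S[i:]+S[:i]):
  rot[0] = MNMnNNMNN$
  rot[1] = NMnNNMNN$M
  rot[2] = MnNNMNN$MN
  rot[3] = nNNMNN$MNM
  rot[4] = NNMNN$MNMn
  rot[5] = NMNN$MNMnN
  rot[6] = MNN$MNMnNN
  rot[7] = NN$MNMnNNM
  rot[8] = N$MNMnNNMN
  rot[9] = $MNMnNNMNN
Sorted (with $ < everything):
  sorted[0] = $MNMnNNMNN  (last char: 'N')
  sorted[1] = MNMnNNMNN$  (last char: '$')
  sorted[2] = MNN$MNMnNN  (last char: 'N')
  sorted[3] = MnNNMNN$MN  (last char: 'N')
  sorted[4] = N$MNMnNNMN  (last char: 'N')
  sorted[5] = NMNN$MNMnN  (last char: 'N')
  sorted[6] = NMnNNMNN$M  (last char: 'M')
  sorted[7] = NN$MNMnNNM  (last char: 'M')
  sorted[8] = NNMNN$MNMn  (last char: 'n')
  sorted[9] = nNNMNN$MNM  (last char: 'M')
Last column: N$NNNNMMnM
Original string S is at sorted index 1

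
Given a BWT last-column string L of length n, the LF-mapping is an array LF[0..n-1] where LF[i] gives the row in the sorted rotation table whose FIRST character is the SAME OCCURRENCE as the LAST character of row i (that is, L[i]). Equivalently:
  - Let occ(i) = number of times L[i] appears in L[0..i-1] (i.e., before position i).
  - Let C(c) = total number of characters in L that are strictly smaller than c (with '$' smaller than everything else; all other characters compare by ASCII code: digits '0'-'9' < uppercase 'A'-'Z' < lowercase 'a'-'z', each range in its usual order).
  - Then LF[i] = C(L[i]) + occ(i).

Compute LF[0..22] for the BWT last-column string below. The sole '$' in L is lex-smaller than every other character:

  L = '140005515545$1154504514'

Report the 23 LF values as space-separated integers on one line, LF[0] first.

Answer: 5 10 1 2 3 15 16 6 17 18 11 19 0 7 8 20 12 21 4 13 22 9 14

Derivation:
Char counts: '$':1, '0':4, '1':5, '4':5, '5':8
C (first-col start): C('$')=0, C('0')=1, C('1')=5, C('4')=10, C('5')=15
L[0]='1': occ=0, LF[0]=C('1')+0=5+0=5
L[1]='4': occ=0, LF[1]=C('4')+0=10+0=10
L[2]='0': occ=0, LF[2]=C('0')+0=1+0=1
L[3]='0': occ=1, LF[3]=C('0')+1=1+1=2
L[4]='0': occ=2, LF[4]=C('0')+2=1+2=3
L[5]='5': occ=0, LF[5]=C('5')+0=15+0=15
L[6]='5': occ=1, LF[6]=C('5')+1=15+1=16
L[7]='1': occ=1, LF[7]=C('1')+1=5+1=6
L[8]='5': occ=2, LF[8]=C('5')+2=15+2=17
L[9]='5': occ=3, LF[9]=C('5')+3=15+3=18
L[10]='4': occ=1, LF[10]=C('4')+1=10+1=11
L[11]='5': occ=4, LF[11]=C('5')+4=15+4=19
L[12]='$': occ=0, LF[12]=C('$')+0=0+0=0
L[13]='1': occ=2, LF[13]=C('1')+2=5+2=7
L[14]='1': occ=3, LF[14]=C('1')+3=5+3=8
L[15]='5': occ=5, LF[15]=C('5')+5=15+5=20
L[16]='4': occ=2, LF[16]=C('4')+2=10+2=12
L[17]='5': occ=6, LF[17]=C('5')+6=15+6=21
L[18]='0': occ=3, LF[18]=C('0')+3=1+3=4
L[19]='4': occ=3, LF[19]=C('4')+3=10+3=13
L[20]='5': occ=7, LF[20]=C('5')+7=15+7=22
L[21]='1': occ=4, LF[21]=C('1')+4=5+4=9
L[22]='4': occ=4, LF[22]=C('4')+4=10+4=14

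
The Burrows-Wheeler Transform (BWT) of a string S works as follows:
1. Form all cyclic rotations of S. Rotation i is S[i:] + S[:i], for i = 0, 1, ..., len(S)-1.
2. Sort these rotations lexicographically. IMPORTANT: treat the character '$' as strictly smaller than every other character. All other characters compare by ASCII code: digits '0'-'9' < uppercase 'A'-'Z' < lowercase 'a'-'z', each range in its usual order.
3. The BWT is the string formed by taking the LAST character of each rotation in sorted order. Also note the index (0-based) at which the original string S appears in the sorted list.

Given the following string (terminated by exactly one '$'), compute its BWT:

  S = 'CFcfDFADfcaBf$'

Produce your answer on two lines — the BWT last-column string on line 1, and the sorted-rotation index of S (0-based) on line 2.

Answer: fFa$fADCcfFBcD
3

Derivation:
All 14 rotations (rotation i = S[i:]+S[:i]):
  rot[0] = CFcfDFADfcaBf$
  rot[1] = FcfDFADfcaBf$C
  rot[2] = cfDFADfcaBf$CF
  rot[3] = fDFADfcaBf$CFc
  rot[4] = DFADfcaBf$CFcf
  rot[5] = FADfcaBf$CFcfD
  rot[6] = ADfcaBf$CFcfDF
  rot[7] = DfcaBf$CFcfDFA
  rot[8] = fcaBf$CFcfDFAD
  rot[9] = caBf$CFcfDFADf
  rot[10] = aBf$CFcfDFADfc
  rot[11] = Bf$CFcfDFADfca
  rot[12] = f$CFcfDFADfcaB
  rot[13] = $CFcfDFADfcaBf
Sorted (with $ < everything):
  sorted[0] = $CFcfDFADfcaBf  (last char: 'f')
  sorted[1] = ADfcaBf$CFcfDF  (last char: 'F')
  sorted[2] = Bf$CFcfDFADfca  (last char: 'a')
  sorted[3] = CFcfDFADfcaBf$  (last char: '$')
  sorted[4] = DFADfcaBf$CFcf  (last char: 'f')
  sorted[5] = DfcaBf$CFcfDFA  (last char: 'A')
  sorted[6] = FADfcaBf$CFcfD  (last char: 'D')
  sorted[7] = FcfDFADfcaBf$C  (last char: 'C')
  sorted[8] = aBf$CFcfDFADfc  (last char: 'c')
  sorted[9] = caBf$CFcfDFADf  (last char: 'f')
  sorted[10] = cfDFADfcaBf$CF  (last char: 'F')
  sorted[11] = f$CFcfDFADfcaB  (last char: 'B')
  sorted[12] = fDFADfcaBf$CFc  (last char: 'c')
  sorted[13] = fcaBf$CFcfDFAD  (last char: 'D')
Last column: fFa$fADCcfFBcD
Original string S is at sorted index 3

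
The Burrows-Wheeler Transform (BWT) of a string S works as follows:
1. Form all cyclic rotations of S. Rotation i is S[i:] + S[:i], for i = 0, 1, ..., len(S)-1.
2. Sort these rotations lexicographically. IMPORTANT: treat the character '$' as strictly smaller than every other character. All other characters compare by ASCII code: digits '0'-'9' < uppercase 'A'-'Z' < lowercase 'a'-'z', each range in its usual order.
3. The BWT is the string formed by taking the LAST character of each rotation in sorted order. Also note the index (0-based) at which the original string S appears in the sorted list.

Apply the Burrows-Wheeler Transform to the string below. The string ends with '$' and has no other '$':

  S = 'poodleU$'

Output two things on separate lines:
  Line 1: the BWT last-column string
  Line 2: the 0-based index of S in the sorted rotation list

Answer: Ueoldop$
7

Derivation:
All 8 rotations (rotation i = S[i:]+S[:i]):
  rot[0] = poodleU$
  rot[1] = oodleU$p
  rot[2] = odleU$po
  rot[3] = dleU$poo
  rot[4] = leU$pood
  rot[5] = eU$poodl
  rot[6] = U$poodle
  rot[7] = $poodleU
Sorted (with $ < everything):
  sorted[0] = $poodleU  (last char: 'U')
  sorted[1] = U$poodle  (last char: 'e')
  sorted[2] = dleU$poo  (last char: 'o')
  sorted[3] = eU$poodl  (last char: 'l')
  sorted[4] = leU$pood  (last char: 'd')
  sorted[5] = odleU$po  (last char: 'o')
  sorted[6] = oodleU$p  (last char: 'p')
  sorted[7] = poodleU$  (last char: '$')
Last column: Ueoldop$
Original string S is at sorted index 7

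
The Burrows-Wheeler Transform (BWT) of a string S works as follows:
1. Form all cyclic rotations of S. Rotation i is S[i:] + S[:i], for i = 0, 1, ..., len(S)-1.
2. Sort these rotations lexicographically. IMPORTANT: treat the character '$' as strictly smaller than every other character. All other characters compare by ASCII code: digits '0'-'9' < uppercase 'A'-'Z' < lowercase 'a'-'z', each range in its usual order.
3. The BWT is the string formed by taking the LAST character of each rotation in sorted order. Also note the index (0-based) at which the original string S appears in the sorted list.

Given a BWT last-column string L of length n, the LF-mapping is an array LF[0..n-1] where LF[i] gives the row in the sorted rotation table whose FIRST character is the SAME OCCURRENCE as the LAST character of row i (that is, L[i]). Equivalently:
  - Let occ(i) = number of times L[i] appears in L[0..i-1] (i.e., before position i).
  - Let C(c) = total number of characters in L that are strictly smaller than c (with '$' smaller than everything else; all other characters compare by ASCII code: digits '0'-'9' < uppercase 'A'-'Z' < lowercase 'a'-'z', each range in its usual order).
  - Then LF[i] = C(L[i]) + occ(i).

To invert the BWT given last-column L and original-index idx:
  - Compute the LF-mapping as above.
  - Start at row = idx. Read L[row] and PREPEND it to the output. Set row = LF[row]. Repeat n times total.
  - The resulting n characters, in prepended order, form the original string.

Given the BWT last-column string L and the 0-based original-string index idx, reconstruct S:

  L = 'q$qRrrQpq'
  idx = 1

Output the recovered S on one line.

LF mapping: 4 0 5 2 7 8 1 3 6
Walk LF starting at row 1, prepending L[row]:
  step 1: row=1, L[1]='$', prepend. Next row=LF[1]=0
  step 2: row=0, L[0]='q', prepend. Next row=LF[0]=4
  step 3: row=4, L[4]='r', prepend. Next row=LF[4]=7
  step 4: row=7, L[7]='p', prepend. Next row=LF[7]=3
  step 5: row=3, L[3]='R', prepend. Next row=LF[3]=2
  step 6: row=2, L[2]='q', prepend. Next row=LF[2]=5
  step 7: row=5, L[5]='r', prepend. Next row=LF[5]=8
  step 8: row=8, L[8]='q', prepend. Next row=LF[8]=6
  step 9: row=6, L[6]='Q', prepend. Next row=LF[6]=1
Reversed output: QqrqRprq$

Answer: QqrqRprq$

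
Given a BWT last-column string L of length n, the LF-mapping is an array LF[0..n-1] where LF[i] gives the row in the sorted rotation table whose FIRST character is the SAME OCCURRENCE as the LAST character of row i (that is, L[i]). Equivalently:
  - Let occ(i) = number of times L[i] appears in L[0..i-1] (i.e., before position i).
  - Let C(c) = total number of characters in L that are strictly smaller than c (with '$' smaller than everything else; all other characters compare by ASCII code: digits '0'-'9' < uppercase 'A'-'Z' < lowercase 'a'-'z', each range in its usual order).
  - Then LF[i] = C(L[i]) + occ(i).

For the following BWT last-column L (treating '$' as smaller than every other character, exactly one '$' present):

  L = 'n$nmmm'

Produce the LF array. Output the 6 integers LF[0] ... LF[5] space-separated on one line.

Char counts: '$':1, 'm':3, 'n':2
C (first-col start): C('$')=0, C('m')=1, C('n')=4
L[0]='n': occ=0, LF[0]=C('n')+0=4+0=4
L[1]='$': occ=0, LF[1]=C('$')+0=0+0=0
L[2]='n': occ=1, LF[2]=C('n')+1=4+1=5
L[3]='m': occ=0, LF[3]=C('m')+0=1+0=1
L[4]='m': occ=1, LF[4]=C('m')+1=1+1=2
L[5]='m': occ=2, LF[5]=C('m')+2=1+2=3

Answer: 4 0 5 1 2 3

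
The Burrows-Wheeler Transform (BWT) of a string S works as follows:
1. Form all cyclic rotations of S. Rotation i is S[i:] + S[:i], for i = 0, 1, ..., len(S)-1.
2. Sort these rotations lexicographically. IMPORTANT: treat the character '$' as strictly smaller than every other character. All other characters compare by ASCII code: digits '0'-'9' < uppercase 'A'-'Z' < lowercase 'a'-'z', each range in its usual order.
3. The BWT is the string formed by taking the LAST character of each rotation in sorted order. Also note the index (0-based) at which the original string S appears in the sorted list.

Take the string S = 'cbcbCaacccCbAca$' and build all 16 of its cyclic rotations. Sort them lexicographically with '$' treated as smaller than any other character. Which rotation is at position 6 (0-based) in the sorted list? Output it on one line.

All 16 rotations (rotation i = S[i:]+S[:i]):
  rot[0] = cbcbCaacccCbAca$
  rot[1] = bcbCaacccCbAca$c
  rot[2] = cbCaacccCbAca$cb
  rot[3] = bCaacccCbAca$cbc
  rot[4] = CaacccCbAca$cbcb
  rot[5] = aacccCbAca$cbcbC
  rot[6] = acccCbAca$cbcbCa
  rot[7] = cccCbAca$cbcbCaa
  rot[8] = ccCbAca$cbcbCaac
  rot[9] = cCbAca$cbcbCaacc
  rot[10] = CbAca$cbcbCaaccc
  rot[11] = bAca$cbcbCaacccC
  rot[12] = Aca$cbcbCaacccCb
  rot[13] = ca$cbcbCaacccCbA
  rot[14] = a$cbcbCaacccCbAc
  rot[15] = $cbcbCaacccCbAca
Sorted (with $ < everything):
  sorted[0] = $cbcbCaacccCbAca
  sorted[1] = Aca$cbcbCaacccCb
  sorted[2] = CaacccCbAca$cbcb
  sorted[3] = CbAca$cbcbCaaccc
  sorted[4] = a$cbcbCaacccCbAc
  sorted[5] = aacccCbAca$cbcbC
  sorted[6] = acccCbAca$cbcbCa
  sorted[7] = bAca$cbcbCaacccC
  sorted[8] = bCaacccCbAca$cbc
  sorted[9] = bcbCaacccCbAca$c
  sorted[10] = cCbAca$cbcbCaacc
  sorted[11] = ca$cbcbCaacccCbA
  sorted[12] = cbCaacccCbAca$cb
  sorted[13] = cbcbCaacccCbAca$
  sorted[14] = ccCbAca$cbcbCaac
  sorted[15] = cccCbAca$cbcbCaa
sorted[6] = acccCbAca$cbcbCa

Answer: acccCbAca$cbcbCa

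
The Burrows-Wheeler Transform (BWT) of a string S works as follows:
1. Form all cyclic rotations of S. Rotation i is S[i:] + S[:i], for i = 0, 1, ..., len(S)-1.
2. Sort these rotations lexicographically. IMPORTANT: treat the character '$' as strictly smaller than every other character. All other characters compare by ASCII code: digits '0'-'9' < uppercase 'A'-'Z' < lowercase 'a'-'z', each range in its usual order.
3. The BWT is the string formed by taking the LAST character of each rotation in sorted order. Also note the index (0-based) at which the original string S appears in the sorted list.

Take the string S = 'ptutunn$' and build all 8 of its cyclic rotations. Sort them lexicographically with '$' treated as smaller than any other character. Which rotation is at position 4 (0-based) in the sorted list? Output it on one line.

Answer: tunn$ptu

Derivation:
All 8 rotations (rotation i = S[i:]+S[:i]):
  rot[0] = ptutunn$
  rot[1] = tutunn$p
  rot[2] = utunn$pt
  rot[3] = tunn$ptu
  rot[4] = unn$ptut
  rot[5] = nn$ptutu
  rot[6] = n$ptutun
  rot[7] = $ptutunn
Sorted (with $ < everything):
  sorted[0] = $ptutunn
  sorted[1] = n$ptutun
  sorted[2] = nn$ptutu
  sorted[3] = ptutunn$
  sorted[4] = tunn$ptu
  sorted[5] = tutunn$p
  sorted[6] = unn$ptut
  sorted[7] = utunn$pt
sorted[4] = tunn$ptu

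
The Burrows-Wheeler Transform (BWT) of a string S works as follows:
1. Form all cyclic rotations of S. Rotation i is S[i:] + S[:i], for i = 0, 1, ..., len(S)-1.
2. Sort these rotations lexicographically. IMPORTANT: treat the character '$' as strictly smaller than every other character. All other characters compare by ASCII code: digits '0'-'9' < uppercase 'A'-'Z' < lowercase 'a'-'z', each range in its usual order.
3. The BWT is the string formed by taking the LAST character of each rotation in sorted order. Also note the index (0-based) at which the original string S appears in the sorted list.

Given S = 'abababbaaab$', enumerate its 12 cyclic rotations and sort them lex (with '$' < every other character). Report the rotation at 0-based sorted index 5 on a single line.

All 12 rotations (rotation i = S[i:]+S[:i]):
  rot[0] = abababbaaab$
  rot[1] = bababbaaab$a
  rot[2] = ababbaaab$ab
  rot[3] = babbaaab$aba
  rot[4] = abbaaab$abab
  rot[5] = bbaaab$ababa
  rot[6] = baaab$ababab
  rot[7] = aaab$abababb
  rot[8] = aab$abababba
  rot[9] = ab$abababbaa
  rot[10] = b$abababbaaa
  rot[11] = $abababbaaab
Sorted (with $ < everything):
  sorted[0] = $abababbaaab
  sorted[1] = aaab$abababb
  sorted[2] = aab$abababba
  sorted[3] = ab$abababbaa
  sorted[4] = abababbaaab$
  sorted[5] = ababbaaab$ab
  sorted[6] = abbaaab$abab
  sorted[7] = b$abababbaaa
  sorted[8] = baaab$ababab
  sorted[9] = bababbaaab$a
  sorted[10] = babbaaab$aba
  sorted[11] = bbaaab$ababa
sorted[5] = ababbaaab$ab

Answer: ababbaaab$ab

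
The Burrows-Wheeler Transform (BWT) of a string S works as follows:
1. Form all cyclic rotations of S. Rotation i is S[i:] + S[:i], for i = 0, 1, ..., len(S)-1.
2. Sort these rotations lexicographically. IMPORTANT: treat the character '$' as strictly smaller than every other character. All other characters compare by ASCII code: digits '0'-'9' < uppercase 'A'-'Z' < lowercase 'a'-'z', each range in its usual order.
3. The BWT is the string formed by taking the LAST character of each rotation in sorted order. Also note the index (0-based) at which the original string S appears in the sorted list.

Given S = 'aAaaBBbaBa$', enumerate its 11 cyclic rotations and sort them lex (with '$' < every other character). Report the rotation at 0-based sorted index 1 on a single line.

All 11 rotations (rotation i = S[i:]+S[:i]):
  rot[0] = aAaaBBbaBa$
  rot[1] = AaaBBbaBa$a
  rot[2] = aaBBbaBa$aA
  rot[3] = aBBbaBa$aAa
  rot[4] = BBbaBa$aAaa
  rot[5] = BbaBa$aAaaB
  rot[6] = baBa$aAaaBB
  rot[7] = aBa$aAaaBBb
  rot[8] = Ba$aAaaBBba
  rot[9] = a$aAaaBBbaB
  rot[10] = $aAaaBBbaBa
Sorted (with $ < everything):
  sorted[0] = $aAaaBBbaBa
  sorted[1] = AaaBBbaBa$a
  sorted[2] = BBbaBa$aAaa
  sorted[3] = Ba$aAaaBBba
  sorted[4] = BbaBa$aAaaB
  sorted[5] = a$aAaaBBbaB
  sorted[6] = aAaaBBbaBa$
  sorted[7] = aBBbaBa$aAa
  sorted[8] = aBa$aAaaBBb
  sorted[9] = aaBBbaBa$aA
  sorted[10] = baBa$aAaaBB
sorted[1] = AaaBBbaBa$a

Answer: AaaBBbaBa$a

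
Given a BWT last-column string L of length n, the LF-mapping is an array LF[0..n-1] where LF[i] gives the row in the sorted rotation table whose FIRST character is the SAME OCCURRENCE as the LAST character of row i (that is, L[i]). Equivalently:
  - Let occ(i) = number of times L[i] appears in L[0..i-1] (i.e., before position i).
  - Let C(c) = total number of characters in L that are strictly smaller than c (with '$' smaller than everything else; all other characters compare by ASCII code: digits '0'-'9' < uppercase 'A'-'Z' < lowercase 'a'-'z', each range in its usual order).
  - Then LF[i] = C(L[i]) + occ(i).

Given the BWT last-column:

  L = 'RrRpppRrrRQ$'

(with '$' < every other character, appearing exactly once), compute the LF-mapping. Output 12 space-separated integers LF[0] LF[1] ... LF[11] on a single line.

Answer: 2 9 3 6 7 8 4 10 11 5 1 0

Derivation:
Char counts: '$':1, 'Q':1, 'R':4, 'p':3, 'r':3
C (first-col start): C('$')=0, C('Q')=1, C('R')=2, C('p')=6, C('r')=9
L[0]='R': occ=0, LF[0]=C('R')+0=2+0=2
L[1]='r': occ=0, LF[1]=C('r')+0=9+0=9
L[2]='R': occ=1, LF[2]=C('R')+1=2+1=3
L[3]='p': occ=0, LF[3]=C('p')+0=6+0=6
L[4]='p': occ=1, LF[4]=C('p')+1=6+1=7
L[5]='p': occ=2, LF[5]=C('p')+2=6+2=8
L[6]='R': occ=2, LF[6]=C('R')+2=2+2=4
L[7]='r': occ=1, LF[7]=C('r')+1=9+1=10
L[8]='r': occ=2, LF[8]=C('r')+2=9+2=11
L[9]='R': occ=3, LF[9]=C('R')+3=2+3=5
L[10]='Q': occ=0, LF[10]=C('Q')+0=1+0=1
L[11]='$': occ=0, LF[11]=C('$')+0=0+0=0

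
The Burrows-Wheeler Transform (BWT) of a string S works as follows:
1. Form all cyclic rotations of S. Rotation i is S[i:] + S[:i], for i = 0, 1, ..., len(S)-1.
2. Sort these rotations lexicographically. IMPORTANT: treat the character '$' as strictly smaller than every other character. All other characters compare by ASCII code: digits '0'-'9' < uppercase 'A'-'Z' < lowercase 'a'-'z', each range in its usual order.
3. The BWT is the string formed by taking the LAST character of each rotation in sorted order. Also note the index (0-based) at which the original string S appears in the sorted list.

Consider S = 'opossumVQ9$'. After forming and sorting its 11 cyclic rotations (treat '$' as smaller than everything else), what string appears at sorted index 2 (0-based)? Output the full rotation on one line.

Answer: Q9$opossumV

Derivation:
All 11 rotations (rotation i = S[i:]+S[:i]):
  rot[0] = opossumVQ9$
  rot[1] = possumVQ9$o
  rot[2] = ossumVQ9$op
  rot[3] = ssumVQ9$opo
  rot[4] = sumVQ9$opos
  rot[5] = umVQ9$oposs
  rot[6] = mVQ9$opossu
  rot[7] = VQ9$opossum
  rot[8] = Q9$opossumV
  rot[9] = 9$opossumVQ
  rot[10] = $opossumVQ9
Sorted (with $ < everything):
  sorted[0] = $opossumVQ9
  sorted[1] = 9$opossumVQ
  sorted[2] = Q9$opossumV
  sorted[3] = VQ9$opossum
  sorted[4] = mVQ9$opossu
  sorted[5] = opossumVQ9$
  sorted[6] = ossumVQ9$op
  sorted[7] = possumVQ9$o
  sorted[8] = ssumVQ9$opo
  sorted[9] = sumVQ9$opos
  sorted[10] = umVQ9$oposs
sorted[2] = Q9$opossumV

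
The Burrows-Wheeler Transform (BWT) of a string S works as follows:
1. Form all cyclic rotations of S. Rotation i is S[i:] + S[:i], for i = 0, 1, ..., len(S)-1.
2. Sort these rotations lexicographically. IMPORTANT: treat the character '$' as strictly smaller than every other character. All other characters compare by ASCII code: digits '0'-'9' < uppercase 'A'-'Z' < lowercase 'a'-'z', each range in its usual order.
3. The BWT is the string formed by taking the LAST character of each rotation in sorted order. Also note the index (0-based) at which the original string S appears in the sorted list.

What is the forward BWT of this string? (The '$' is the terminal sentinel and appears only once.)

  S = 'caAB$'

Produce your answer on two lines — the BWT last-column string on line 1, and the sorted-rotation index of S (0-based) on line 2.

Answer: BaAc$
4

Derivation:
All 5 rotations (rotation i = S[i:]+S[:i]):
  rot[0] = caAB$
  rot[1] = aAB$c
  rot[2] = AB$ca
  rot[3] = B$caA
  rot[4] = $caAB
Sorted (with $ < everything):
  sorted[0] = $caAB  (last char: 'B')
  sorted[1] = AB$ca  (last char: 'a')
  sorted[2] = B$caA  (last char: 'A')
  sorted[3] = aAB$c  (last char: 'c')
  sorted[4] = caAB$  (last char: '$')
Last column: BaAc$
Original string S is at sorted index 4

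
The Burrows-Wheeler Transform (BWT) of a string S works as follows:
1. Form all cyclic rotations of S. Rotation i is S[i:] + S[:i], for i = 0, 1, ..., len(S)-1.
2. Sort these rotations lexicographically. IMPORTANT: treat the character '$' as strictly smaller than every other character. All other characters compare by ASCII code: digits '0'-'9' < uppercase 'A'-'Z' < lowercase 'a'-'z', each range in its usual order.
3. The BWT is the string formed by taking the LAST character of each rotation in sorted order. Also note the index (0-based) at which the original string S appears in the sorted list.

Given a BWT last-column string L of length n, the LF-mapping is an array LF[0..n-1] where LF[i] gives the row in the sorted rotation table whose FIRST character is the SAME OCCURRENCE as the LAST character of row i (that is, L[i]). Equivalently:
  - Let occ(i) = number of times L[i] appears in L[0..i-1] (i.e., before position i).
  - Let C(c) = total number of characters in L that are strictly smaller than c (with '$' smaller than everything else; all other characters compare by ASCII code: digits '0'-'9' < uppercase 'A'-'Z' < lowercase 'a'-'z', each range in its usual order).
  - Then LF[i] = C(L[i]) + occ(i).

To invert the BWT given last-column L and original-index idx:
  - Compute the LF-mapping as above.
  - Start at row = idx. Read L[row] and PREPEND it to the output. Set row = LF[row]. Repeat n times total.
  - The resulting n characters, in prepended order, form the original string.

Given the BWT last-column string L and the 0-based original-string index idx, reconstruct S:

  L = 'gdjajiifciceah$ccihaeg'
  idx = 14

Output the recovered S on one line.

Answer: hgjcdaaiichiefcicejag$

Derivation:
LF mapping: 12 8 20 1 21 16 17 11 4 18 5 9 2 14 0 6 7 19 15 3 10 13
Walk LF starting at row 14, prepending L[row]:
  step 1: row=14, L[14]='$', prepend. Next row=LF[14]=0
  step 2: row=0, L[0]='g', prepend. Next row=LF[0]=12
  step 3: row=12, L[12]='a', prepend. Next row=LF[12]=2
  step 4: row=2, L[2]='j', prepend. Next row=LF[2]=20
  step 5: row=20, L[20]='e', prepend. Next row=LF[20]=10
  step 6: row=10, L[10]='c', prepend. Next row=LF[10]=5
  step 7: row=5, L[5]='i', prepend. Next row=LF[5]=16
  step 8: row=16, L[16]='c', prepend. Next row=LF[16]=7
  step 9: row=7, L[7]='f', prepend. Next row=LF[7]=11
  step 10: row=11, L[11]='e', prepend. Next row=LF[11]=9
  step 11: row=9, L[9]='i', prepend. Next row=LF[9]=18
  step 12: row=18, L[18]='h', prepend. Next row=LF[18]=15
  step 13: row=15, L[15]='c', prepend. Next row=LF[15]=6
  step 14: row=6, L[6]='i', prepend. Next row=LF[6]=17
  step 15: row=17, L[17]='i', prepend. Next row=LF[17]=19
  step 16: row=19, L[19]='a', prepend. Next row=LF[19]=3
  step 17: row=3, L[3]='a', prepend. Next row=LF[3]=1
  step 18: row=1, L[1]='d', prepend. Next row=LF[1]=8
  step 19: row=8, L[8]='c', prepend. Next row=LF[8]=4
  step 20: row=4, L[4]='j', prepend. Next row=LF[4]=21
  step 21: row=21, L[21]='g', prepend. Next row=LF[21]=13
  step 22: row=13, L[13]='h', prepend. Next row=LF[13]=14
Reversed output: hgjcdaaiichiefcicejag$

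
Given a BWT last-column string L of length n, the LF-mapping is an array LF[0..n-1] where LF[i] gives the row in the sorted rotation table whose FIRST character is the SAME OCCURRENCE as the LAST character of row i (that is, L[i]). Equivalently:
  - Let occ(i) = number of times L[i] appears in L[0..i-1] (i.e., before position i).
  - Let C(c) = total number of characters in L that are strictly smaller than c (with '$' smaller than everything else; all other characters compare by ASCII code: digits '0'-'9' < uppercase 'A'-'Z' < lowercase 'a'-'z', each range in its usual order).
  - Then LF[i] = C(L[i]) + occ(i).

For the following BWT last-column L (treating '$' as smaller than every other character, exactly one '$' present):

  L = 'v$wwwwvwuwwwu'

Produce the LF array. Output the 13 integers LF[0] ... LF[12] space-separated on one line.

Char counts: '$':1, 'u':2, 'v':2, 'w':8
C (first-col start): C('$')=0, C('u')=1, C('v')=3, C('w')=5
L[0]='v': occ=0, LF[0]=C('v')+0=3+0=3
L[1]='$': occ=0, LF[1]=C('$')+0=0+0=0
L[2]='w': occ=0, LF[2]=C('w')+0=5+0=5
L[3]='w': occ=1, LF[3]=C('w')+1=5+1=6
L[4]='w': occ=2, LF[4]=C('w')+2=5+2=7
L[5]='w': occ=3, LF[5]=C('w')+3=5+3=8
L[6]='v': occ=1, LF[6]=C('v')+1=3+1=4
L[7]='w': occ=4, LF[7]=C('w')+4=5+4=9
L[8]='u': occ=0, LF[8]=C('u')+0=1+0=1
L[9]='w': occ=5, LF[9]=C('w')+5=5+5=10
L[10]='w': occ=6, LF[10]=C('w')+6=5+6=11
L[11]='w': occ=7, LF[11]=C('w')+7=5+7=12
L[12]='u': occ=1, LF[12]=C('u')+1=1+1=2

Answer: 3 0 5 6 7 8 4 9 1 10 11 12 2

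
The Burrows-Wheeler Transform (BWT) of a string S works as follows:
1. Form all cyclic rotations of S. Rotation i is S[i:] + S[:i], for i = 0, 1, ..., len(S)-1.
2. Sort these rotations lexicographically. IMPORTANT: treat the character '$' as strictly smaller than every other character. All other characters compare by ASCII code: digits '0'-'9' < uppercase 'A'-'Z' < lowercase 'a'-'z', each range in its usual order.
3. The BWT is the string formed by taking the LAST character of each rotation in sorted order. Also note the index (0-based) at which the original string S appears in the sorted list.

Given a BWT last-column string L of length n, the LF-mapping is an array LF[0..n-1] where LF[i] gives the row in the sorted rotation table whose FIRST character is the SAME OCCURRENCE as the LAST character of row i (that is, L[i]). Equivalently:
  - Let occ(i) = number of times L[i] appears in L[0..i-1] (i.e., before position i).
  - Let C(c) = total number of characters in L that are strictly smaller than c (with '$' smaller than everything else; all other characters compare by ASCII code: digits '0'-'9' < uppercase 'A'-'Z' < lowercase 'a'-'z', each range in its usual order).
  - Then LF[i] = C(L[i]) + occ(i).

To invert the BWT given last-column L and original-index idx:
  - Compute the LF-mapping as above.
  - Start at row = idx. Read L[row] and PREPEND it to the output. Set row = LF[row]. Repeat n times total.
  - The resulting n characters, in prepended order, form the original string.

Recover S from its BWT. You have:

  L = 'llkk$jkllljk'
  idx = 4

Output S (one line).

Answer: kkjlljkklll$

Derivation:
LF mapping: 7 8 3 4 0 1 5 9 10 11 2 6
Walk LF starting at row 4, prepending L[row]:
  step 1: row=4, L[4]='$', prepend. Next row=LF[4]=0
  step 2: row=0, L[0]='l', prepend. Next row=LF[0]=7
  step 3: row=7, L[7]='l', prepend. Next row=LF[7]=9
  step 4: row=9, L[9]='l', prepend. Next row=LF[9]=11
  step 5: row=11, L[11]='k', prepend. Next row=LF[11]=6
  step 6: row=6, L[6]='k', prepend. Next row=LF[6]=5
  step 7: row=5, L[5]='j', prepend. Next row=LF[5]=1
  step 8: row=1, L[1]='l', prepend. Next row=LF[1]=8
  step 9: row=8, L[8]='l', prepend. Next row=LF[8]=10
  step 10: row=10, L[10]='j', prepend. Next row=LF[10]=2
  step 11: row=2, L[2]='k', prepend. Next row=LF[2]=3
  step 12: row=3, L[3]='k', prepend. Next row=LF[3]=4
Reversed output: kkjlljkklll$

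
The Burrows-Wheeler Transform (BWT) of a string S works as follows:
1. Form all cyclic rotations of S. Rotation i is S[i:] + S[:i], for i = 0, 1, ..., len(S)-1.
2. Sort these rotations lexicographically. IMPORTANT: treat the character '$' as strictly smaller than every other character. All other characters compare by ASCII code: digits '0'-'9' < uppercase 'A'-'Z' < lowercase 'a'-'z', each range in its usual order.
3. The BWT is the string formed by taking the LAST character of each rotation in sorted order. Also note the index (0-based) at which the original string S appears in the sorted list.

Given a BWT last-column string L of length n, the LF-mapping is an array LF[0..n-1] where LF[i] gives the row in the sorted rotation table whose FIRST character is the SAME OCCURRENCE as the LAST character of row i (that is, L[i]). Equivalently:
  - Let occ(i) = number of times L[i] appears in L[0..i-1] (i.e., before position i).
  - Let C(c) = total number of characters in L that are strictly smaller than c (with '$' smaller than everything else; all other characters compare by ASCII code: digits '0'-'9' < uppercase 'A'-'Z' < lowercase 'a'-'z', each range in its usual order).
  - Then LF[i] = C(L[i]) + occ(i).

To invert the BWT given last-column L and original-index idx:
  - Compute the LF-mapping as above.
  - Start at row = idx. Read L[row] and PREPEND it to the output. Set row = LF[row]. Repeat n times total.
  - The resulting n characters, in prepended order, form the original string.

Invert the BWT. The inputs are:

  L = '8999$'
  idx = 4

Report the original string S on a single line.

Answer: 9998$

Derivation:
LF mapping: 1 2 3 4 0
Walk LF starting at row 4, prepending L[row]:
  step 1: row=4, L[4]='$', prepend. Next row=LF[4]=0
  step 2: row=0, L[0]='8', prepend. Next row=LF[0]=1
  step 3: row=1, L[1]='9', prepend. Next row=LF[1]=2
  step 4: row=2, L[2]='9', prepend. Next row=LF[2]=3
  step 5: row=3, L[3]='9', prepend. Next row=LF[3]=4
Reversed output: 9998$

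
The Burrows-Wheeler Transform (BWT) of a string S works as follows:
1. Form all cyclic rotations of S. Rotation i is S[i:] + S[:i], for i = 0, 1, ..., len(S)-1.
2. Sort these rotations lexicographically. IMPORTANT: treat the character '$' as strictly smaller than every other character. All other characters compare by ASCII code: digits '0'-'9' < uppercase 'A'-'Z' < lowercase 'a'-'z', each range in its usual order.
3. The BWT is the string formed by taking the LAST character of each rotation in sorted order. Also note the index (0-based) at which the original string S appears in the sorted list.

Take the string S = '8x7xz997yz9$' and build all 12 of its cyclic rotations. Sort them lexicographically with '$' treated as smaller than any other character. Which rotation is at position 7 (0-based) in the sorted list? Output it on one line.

All 12 rotations (rotation i = S[i:]+S[:i]):
  rot[0] = 8x7xz997yz9$
  rot[1] = x7xz997yz9$8
  rot[2] = 7xz997yz9$8x
  rot[3] = xz997yz9$8x7
  rot[4] = z997yz9$8x7x
  rot[5] = 997yz9$8x7xz
  rot[6] = 97yz9$8x7xz9
  rot[7] = 7yz9$8x7xz99
  rot[8] = yz9$8x7xz997
  rot[9] = z9$8x7xz997y
  rot[10] = 9$8x7xz997yz
  rot[11] = $8x7xz997yz9
Sorted (with $ < everything):
  sorted[0] = $8x7xz997yz9
  sorted[1] = 7xz997yz9$8x
  sorted[2] = 7yz9$8x7xz99
  sorted[3] = 8x7xz997yz9$
  sorted[4] = 9$8x7xz997yz
  sorted[5] = 97yz9$8x7xz9
  sorted[6] = 997yz9$8x7xz
  sorted[7] = x7xz997yz9$8
  sorted[8] = xz997yz9$8x7
  sorted[9] = yz9$8x7xz997
  sorted[10] = z9$8x7xz997y
  sorted[11] = z997yz9$8x7x
sorted[7] = x7xz997yz9$8

Answer: x7xz997yz9$8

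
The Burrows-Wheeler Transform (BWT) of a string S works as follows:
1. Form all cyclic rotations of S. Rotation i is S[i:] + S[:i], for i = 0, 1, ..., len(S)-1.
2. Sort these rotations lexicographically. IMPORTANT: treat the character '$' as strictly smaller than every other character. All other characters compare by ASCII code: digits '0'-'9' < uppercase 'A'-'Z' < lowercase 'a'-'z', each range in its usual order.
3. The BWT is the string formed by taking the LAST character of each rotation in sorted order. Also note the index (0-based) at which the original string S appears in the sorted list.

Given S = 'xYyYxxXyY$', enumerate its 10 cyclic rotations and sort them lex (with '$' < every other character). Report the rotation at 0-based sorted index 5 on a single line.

Answer: xXyY$xYyYx

Derivation:
All 10 rotations (rotation i = S[i:]+S[:i]):
  rot[0] = xYyYxxXyY$
  rot[1] = YyYxxXyY$x
  rot[2] = yYxxXyY$xY
  rot[3] = YxxXyY$xYy
  rot[4] = xxXyY$xYyY
  rot[5] = xXyY$xYyYx
  rot[6] = XyY$xYyYxx
  rot[7] = yY$xYyYxxX
  rot[8] = Y$xYyYxxXy
  rot[9] = $xYyYxxXyY
Sorted (with $ < everything):
  sorted[0] = $xYyYxxXyY
  sorted[1] = XyY$xYyYxx
  sorted[2] = Y$xYyYxxXy
  sorted[3] = YxxXyY$xYy
  sorted[4] = YyYxxXyY$x
  sorted[5] = xXyY$xYyYx
  sorted[6] = xYyYxxXyY$
  sorted[7] = xxXyY$xYyY
  sorted[8] = yY$xYyYxxX
  sorted[9] = yYxxXyY$xY
sorted[5] = xXyY$xYyYx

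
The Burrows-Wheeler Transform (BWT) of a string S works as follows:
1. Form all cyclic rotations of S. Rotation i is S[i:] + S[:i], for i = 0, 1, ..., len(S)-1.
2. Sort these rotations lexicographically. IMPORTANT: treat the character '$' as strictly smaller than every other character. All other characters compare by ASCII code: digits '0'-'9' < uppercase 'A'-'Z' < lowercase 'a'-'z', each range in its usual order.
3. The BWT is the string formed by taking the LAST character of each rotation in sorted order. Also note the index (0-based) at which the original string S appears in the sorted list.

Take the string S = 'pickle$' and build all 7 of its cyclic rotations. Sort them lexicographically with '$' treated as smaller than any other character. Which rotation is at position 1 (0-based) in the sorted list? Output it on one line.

All 7 rotations (rotation i = S[i:]+S[:i]):
  rot[0] = pickle$
  rot[1] = ickle$p
  rot[2] = ckle$pi
  rot[3] = kle$pic
  rot[4] = le$pick
  rot[5] = e$pickl
  rot[6] = $pickle
Sorted (with $ < everything):
  sorted[0] = $pickle
  sorted[1] = ckle$pi
  sorted[2] = e$pickl
  sorted[3] = ickle$p
  sorted[4] = kle$pic
  sorted[5] = le$pick
  sorted[6] = pickle$
sorted[1] = ckle$pi

Answer: ckle$pi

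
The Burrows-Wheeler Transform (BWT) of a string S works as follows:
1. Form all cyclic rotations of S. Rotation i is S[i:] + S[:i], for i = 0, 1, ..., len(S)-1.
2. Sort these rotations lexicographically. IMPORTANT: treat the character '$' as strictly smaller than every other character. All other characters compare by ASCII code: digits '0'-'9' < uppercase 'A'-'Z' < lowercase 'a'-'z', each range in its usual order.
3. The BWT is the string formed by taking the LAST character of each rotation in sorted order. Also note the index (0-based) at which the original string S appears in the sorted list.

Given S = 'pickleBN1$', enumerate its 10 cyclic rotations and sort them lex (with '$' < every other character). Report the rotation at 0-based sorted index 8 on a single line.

All 10 rotations (rotation i = S[i:]+S[:i]):
  rot[0] = pickleBN1$
  rot[1] = ickleBN1$p
  rot[2] = ckleBN1$pi
  rot[3] = kleBN1$pic
  rot[4] = leBN1$pick
  rot[5] = eBN1$pickl
  rot[6] = BN1$pickle
  rot[7] = N1$pickleB
  rot[8] = 1$pickleBN
  rot[9] = $pickleBN1
Sorted (with $ < everything):
  sorted[0] = $pickleBN1
  sorted[1] = 1$pickleBN
  sorted[2] = BN1$pickle
  sorted[3] = N1$pickleB
  sorted[4] = ckleBN1$pi
  sorted[5] = eBN1$pickl
  sorted[6] = ickleBN1$p
  sorted[7] = kleBN1$pic
  sorted[8] = leBN1$pick
  sorted[9] = pickleBN1$
sorted[8] = leBN1$pick

Answer: leBN1$pick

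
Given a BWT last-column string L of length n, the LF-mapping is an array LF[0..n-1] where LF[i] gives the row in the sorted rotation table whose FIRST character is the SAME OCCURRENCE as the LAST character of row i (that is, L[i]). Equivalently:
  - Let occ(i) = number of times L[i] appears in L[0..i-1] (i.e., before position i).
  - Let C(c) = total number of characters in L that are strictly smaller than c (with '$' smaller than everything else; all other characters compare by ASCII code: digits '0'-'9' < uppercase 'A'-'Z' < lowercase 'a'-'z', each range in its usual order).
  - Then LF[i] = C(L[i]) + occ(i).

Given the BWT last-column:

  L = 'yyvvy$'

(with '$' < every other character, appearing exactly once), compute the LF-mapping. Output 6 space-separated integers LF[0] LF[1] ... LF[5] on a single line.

Answer: 3 4 1 2 5 0

Derivation:
Char counts: '$':1, 'v':2, 'y':3
C (first-col start): C('$')=0, C('v')=1, C('y')=3
L[0]='y': occ=0, LF[0]=C('y')+0=3+0=3
L[1]='y': occ=1, LF[1]=C('y')+1=3+1=4
L[2]='v': occ=0, LF[2]=C('v')+0=1+0=1
L[3]='v': occ=1, LF[3]=C('v')+1=1+1=2
L[4]='y': occ=2, LF[4]=C('y')+2=3+2=5
L[5]='$': occ=0, LF[5]=C('$')+0=0+0=0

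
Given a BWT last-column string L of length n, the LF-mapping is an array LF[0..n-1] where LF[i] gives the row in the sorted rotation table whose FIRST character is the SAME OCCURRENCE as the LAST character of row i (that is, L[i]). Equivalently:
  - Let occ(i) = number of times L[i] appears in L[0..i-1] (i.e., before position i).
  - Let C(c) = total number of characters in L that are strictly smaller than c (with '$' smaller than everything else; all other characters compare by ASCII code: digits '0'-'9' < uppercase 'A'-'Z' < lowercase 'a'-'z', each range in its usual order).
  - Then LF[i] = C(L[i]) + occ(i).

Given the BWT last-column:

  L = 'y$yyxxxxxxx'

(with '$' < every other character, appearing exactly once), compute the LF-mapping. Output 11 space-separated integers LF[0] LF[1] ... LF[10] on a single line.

Answer: 8 0 9 10 1 2 3 4 5 6 7

Derivation:
Char counts: '$':1, 'x':7, 'y':3
C (first-col start): C('$')=0, C('x')=1, C('y')=8
L[0]='y': occ=0, LF[0]=C('y')+0=8+0=8
L[1]='$': occ=0, LF[1]=C('$')+0=0+0=0
L[2]='y': occ=1, LF[2]=C('y')+1=8+1=9
L[3]='y': occ=2, LF[3]=C('y')+2=8+2=10
L[4]='x': occ=0, LF[4]=C('x')+0=1+0=1
L[5]='x': occ=1, LF[5]=C('x')+1=1+1=2
L[6]='x': occ=2, LF[6]=C('x')+2=1+2=3
L[7]='x': occ=3, LF[7]=C('x')+3=1+3=4
L[8]='x': occ=4, LF[8]=C('x')+4=1+4=5
L[9]='x': occ=5, LF[9]=C('x')+5=1+5=6
L[10]='x': occ=6, LF[10]=C('x')+6=1+6=7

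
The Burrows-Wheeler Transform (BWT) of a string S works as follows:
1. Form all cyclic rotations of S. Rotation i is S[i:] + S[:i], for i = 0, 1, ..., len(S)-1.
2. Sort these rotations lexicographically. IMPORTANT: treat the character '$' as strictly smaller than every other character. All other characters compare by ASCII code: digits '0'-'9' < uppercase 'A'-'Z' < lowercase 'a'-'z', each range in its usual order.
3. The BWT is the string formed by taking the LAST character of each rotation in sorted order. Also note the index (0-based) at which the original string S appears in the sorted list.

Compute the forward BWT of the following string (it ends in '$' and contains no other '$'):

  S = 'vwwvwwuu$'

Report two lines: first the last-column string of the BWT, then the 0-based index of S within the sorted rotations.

Answer: uuww$wwvv
4

Derivation:
All 9 rotations (rotation i = S[i:]+S[:i]):
  rot[0] = vwwvwwuu$
  rot[1] = wwvwwuu$v
  rot[2] = wvwwuu$vw
  rot[3] = vwwuu$vww
  rot[4] = wwuu$vwwv
  rot[5] = wuu$vwwvw
  rot[6] = uu$vwwvww
  rot[7] = u$vwwvwwu
  rot[8] = $vwwvwwuu
Sorted (with $ < everything):
  sorted[0] = $vwwvwwuu  (last char: 'u')
  sorted[1] = u$vwwvwwu  (last char: 'u')
  sorted[2] = uu$vwwvww  (last char: 'w')
  sorted[3] = vwwuu$vww  (last char: 'w')
  sorted[4] = vwwvwwuu$  (last char: '$')
  sorted[5] = wuu$vwwvw  (last char: 'w')
  sorted[6] = wvwwuu$vw  (last char: 'w')
  sorted[7] = wwuu$vwwv  (last char: 'v')
  sorted[8] = wwvwwuu$v  (last char: 'v')
Last column: uuww$wwvv
Original string S is at sorted index 4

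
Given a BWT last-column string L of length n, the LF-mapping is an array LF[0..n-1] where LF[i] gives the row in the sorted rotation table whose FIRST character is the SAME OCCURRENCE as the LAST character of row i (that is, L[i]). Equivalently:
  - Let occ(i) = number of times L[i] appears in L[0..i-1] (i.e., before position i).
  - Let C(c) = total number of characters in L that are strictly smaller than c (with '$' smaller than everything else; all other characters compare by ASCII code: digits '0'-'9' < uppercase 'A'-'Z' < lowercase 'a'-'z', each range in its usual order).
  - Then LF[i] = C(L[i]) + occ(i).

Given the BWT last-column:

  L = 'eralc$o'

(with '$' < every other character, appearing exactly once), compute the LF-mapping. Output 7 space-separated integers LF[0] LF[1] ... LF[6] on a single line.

Answer: 3 6 1 4 2 0 5

Derivation:
Char counts: '$':1, 'a':1, 'c':1, 'e':1, 'l':1, 'o':1, 'r':1
C (first-col start): C('$')=0, C('a')=1, C('c')=2, C('e')=3, C('l')=4, C('o')=5, C('r')=6
L[0]='e': occ=0, LF[0]=C('e')+0=3+0=3
L[1]='r': occ=0, LF[1]=C('r')+0=6+0=6
L[2]='a': occ=0, LF[2]=C('a')+0=1+0=1
L[3]='l': occ=0, LF[3]=C('l')+0=4+0=4
L[4]='c': occ=0, LF[4]=C('c')+0=2+0=2
L[5]='$': occ=0, LF[5]=C('$')+0=0+0=0
L[6]='o': occ=0, LF[6]=C('o')+0=5+0=5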